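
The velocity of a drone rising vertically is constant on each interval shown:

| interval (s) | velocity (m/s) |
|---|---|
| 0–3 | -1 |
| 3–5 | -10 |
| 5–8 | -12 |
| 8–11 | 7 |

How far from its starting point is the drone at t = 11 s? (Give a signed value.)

Displacement is the signed area under the v-t curve.
0–3 s: -1 × 3 = -3 m
3–5 s: -10 × 2 = -20 m
5–8 s: -12 × 3 = -36 m
8–11 s: 7 × 3 = 21 m
Net displacement = -38 m

-38 m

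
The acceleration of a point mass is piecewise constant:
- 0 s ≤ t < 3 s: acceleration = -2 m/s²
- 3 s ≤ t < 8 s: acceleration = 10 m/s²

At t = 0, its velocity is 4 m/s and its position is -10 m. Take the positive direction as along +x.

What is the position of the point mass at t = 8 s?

108 m

On each constant-a segment, Δv = aΔt and Δx = v₀Δt + ½aΔt²; chain segment to segment.
0–3 s: v starts 4 m/s; Δx = 4·3 + ½·-2·3² = 3 m; v ends -2 m/s.
3–8 s: v starts -2 m/s; Δx = -2·5 + ½·10·5² = 115 m; v ends 48 m/s.
x(8) = -10 + Σ Δx = 108 m.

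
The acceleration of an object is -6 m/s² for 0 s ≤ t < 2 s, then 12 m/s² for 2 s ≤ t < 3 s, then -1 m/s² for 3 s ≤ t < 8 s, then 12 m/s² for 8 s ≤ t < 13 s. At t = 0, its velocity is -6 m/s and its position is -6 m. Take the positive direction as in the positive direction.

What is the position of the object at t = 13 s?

10.5 m

On each constant-a segment, Δv = aΔt and Δx = v₀Δt + ½aΔt²; chain segment to segment.
0–2 s: v starts -6 m/s; Δx = -6·2 + ½·-6·2² = -24 m; v ends -18 m/s.
2–3 s: v starts -18 m/s; Δx = -18·1 + ½·12·1² = -12 m; v ends -6 m/s.
3–8 s: v starts -6 m/s; Δx = -6·5 + ½·-1·5² = -42.5 m; v ends -11 m/s.
8–13 s: v starts -11 m/s; Δx = -11·5 + ½·12·5² = 95 m; v ends 49 m/s.
x(13) = -6 + Σ Δx = 10.5 m.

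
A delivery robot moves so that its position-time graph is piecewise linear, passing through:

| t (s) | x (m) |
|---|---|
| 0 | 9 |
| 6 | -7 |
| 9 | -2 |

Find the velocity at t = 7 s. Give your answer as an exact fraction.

Velocity is the slope of the x-t graph on 6–9 s: (-2 − -7)/(9 − 6) = 5/3 m/s.

5/3 m/s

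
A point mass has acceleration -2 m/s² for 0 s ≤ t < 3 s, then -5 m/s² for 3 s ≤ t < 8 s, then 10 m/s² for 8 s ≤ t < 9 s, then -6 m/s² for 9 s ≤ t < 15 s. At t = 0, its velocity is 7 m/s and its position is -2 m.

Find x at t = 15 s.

On each constant-a segment, Δv = aΔt and Δx = v₀Δt + ½aΔt²; chain segment to segment.
0–3 s: v starts 7 m/s; Δx = 7·3 + ½·-2·3² = 12 m; v ends 1 m/s.
3–8 s: v starts 1 m/s; Δx = 1·5 + ½·-5·5² = -57.5 m; v ends -24 m/s.
8–9 s: v starts -24 m/s; Δx = -24·1 + ½·10·1² = -19 m; v ends -14 m/s.
9–15 s: v starts -14 m/s; Δx = -14·6 + ½·-6·6² = -192 m; v ends -50 m/s.
x(15) = -2 + Σ Δx = -258.5 m.

-258.5 m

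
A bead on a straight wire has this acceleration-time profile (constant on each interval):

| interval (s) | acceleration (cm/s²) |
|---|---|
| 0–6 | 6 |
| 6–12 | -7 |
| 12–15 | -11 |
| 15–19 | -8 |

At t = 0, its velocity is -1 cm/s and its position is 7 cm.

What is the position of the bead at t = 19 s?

On each constant-a segment, Δv = aΔt and Δx = v₀Δt + ½aΔt²; chain segment to segment.
0–6 s: v starts -1 cm/s; Δx = -1·6 + ½·6·6² = 102 cm; v ends 35 cm/s.
6–12 s: v starts 35 cm/s; Δx = 35·6 + ½·-7·6² = 84 cm; v ends -7 cm/s.
12–15 s: v starts -7 cm/s; Δx = -7·3 + ½·-11·3² = -70.5 cm; v ends -40 cm/s.
15–19 s: v starts -40 cm/s; Δx = -40·4 + ½·-8·4² = -224 cm; v ends -72 cm/s.
x(19) = 7 + Σ Δx = -101.5 cm.

-101.5 cm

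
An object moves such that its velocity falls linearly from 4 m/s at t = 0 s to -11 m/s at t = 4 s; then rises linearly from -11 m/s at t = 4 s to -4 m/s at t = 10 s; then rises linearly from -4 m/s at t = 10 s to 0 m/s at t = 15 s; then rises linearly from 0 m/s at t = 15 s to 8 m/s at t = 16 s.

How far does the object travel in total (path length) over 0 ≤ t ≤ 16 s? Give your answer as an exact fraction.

Total distance travelled is ∫|v| dt — sum the magnitudes of each area piece.
0–4 s: v = 0 at t = 16/15 s; triangle areas 32/15 + 242/15 = 274/15 m
4–10 s: |½(-11 + -4)(6)| = 45 m
10–15 s: |½(-4 + 0)(5)| = 10 m
15–16 s: |½(0 + 8)(1)| = 4 m
Total distance = 1159/15 m

1159/15 m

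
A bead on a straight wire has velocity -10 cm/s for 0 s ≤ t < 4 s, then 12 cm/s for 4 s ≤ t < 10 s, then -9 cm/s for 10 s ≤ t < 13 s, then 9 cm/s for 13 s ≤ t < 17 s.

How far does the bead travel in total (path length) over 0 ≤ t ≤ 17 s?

175 cm

Total distance travelled is ∫|v| dt — sum the magnitudes of each area piece.
0–4 s: |-10| × 4 = 40 cm
4–10 s: |12| × 6 = 72 cm
10–13 s: |-9| × 3 = 27 cm
13–17 s: |9| × 4 = 36 cm
Total distance = 175 cm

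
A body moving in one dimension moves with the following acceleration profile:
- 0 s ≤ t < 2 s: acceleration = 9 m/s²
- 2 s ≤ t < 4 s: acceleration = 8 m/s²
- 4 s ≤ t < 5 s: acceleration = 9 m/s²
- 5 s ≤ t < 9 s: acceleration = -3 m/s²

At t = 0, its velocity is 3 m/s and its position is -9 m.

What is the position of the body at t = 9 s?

On each constant-a segment, Δv = aΔt and Δx = v₀Δt + ½aΔt²; chain segment to segment.
0–2 s: v starts 3 m/s; Δx = 3·2 + ½·9·2² = 24 m; v ends 21 m/s.
2–4 s: v starts 21 m/s; Δx = 21·2 + ½·8·2² = 58 m; v ends 37 m/s.
4–5 s: v starts 37 m/s; Δx = 37·1 + ½·9·1² = 41.5 m; v ends 46 m/s.
5–9 s: v starts 46 m/s; Δx = 46·4 + ½·-3·4² = 160 m; v ends 34 m/s.
x(9) = -9 + Σ Δx = 274.5 m.

274.5 m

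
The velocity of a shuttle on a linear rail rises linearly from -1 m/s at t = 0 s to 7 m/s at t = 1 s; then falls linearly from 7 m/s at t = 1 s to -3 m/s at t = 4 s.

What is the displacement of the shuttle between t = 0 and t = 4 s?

9 m

Displacement is the signed area under the v-t curve.
0–1 s: ½(-1 + 7)(1) = 3 m
1–4 s: ½(7 + -3)(3) = 6 m
Net displacement = 9 m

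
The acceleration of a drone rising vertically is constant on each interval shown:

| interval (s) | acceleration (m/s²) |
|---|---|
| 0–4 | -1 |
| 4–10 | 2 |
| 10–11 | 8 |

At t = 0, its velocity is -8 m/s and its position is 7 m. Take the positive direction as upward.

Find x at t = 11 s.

-65 m

On each constant-a segment, Δv = aΔt and Δx = v₀Δt + ½aΔt²; chain segment to segment.
0–4 s: v starts -8 m/s; Δx = -8·4 + ½·-1·4² = -40 m; v ends -12 m/s.
4–10 s: v starts -12 m/s; Δx = -12·6 + ½·2·6² = -36 m; v ends 0 m/s.
10–11 s: v starts 0 m/s; Δx = 0·1 + ½·8·1² = 4 m; v ends 8 m/s.
x(11) = 7 + Σ Δx = -65 m.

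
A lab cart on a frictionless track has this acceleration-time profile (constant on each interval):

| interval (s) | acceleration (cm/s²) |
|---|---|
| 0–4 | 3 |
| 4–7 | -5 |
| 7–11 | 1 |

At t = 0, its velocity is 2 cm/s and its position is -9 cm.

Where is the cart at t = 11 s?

On each constant-a segment, Δv = aΔt and Δx = v₀Δt + ½aΔt²; chain segment to segment.
0–4 s: v starts 2 cm/s; Δx = 2·4 + ½·3·4² = 32 cm; v ends 14 cm/s.
4–7 s: v starts 14 cm/s; Δx = 14·3 + ½·-5·3² = 19.5 cm; v ends -1 cm/s.
7–11 s: v starts -1 cm/s; Δx = -1·4 + ½·1·4² = 4 cm; v ends 3 cm/s.
x(11) = -9 + Σ Δx = 46.5 cm.

46.5 cm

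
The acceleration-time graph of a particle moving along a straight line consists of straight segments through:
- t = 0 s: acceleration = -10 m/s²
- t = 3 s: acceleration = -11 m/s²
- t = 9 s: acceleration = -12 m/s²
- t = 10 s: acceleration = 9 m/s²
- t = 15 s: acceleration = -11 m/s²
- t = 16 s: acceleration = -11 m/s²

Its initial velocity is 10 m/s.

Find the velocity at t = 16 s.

-108 m/s

Δv equals the area under the a-t graph; then v = v₀ + Δv.
0–3 s: ½(-10 + -11)(3) = -31.5 m/s
3–9 s: ½(-11 + -12)(6) = -69 m/s
9–10 s: ½(-12 + 9)(1) = -1.5 m/s
10–15 s: ½(9 + -11)(5) = -5 m/s
15–16 s: -11 × 1 = -11 m/s
Δv = -118 m/s, so v(16) = 10 + (-118) = -108 m/s.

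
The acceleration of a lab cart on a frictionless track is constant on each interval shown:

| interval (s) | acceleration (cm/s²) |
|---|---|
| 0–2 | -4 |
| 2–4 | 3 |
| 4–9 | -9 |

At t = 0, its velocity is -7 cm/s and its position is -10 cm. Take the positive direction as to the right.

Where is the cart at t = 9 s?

-213.5 cm

On each constant-a segment, Δv = aΔt and Δx = v₀Δt + ½aΔt²; chain segment to segment.
0–2 s: v starts -7 cm/s; Δx = -7·2 + ½·-4·2² = -22 cm; v ends -15 cm/s.
2–4 s: v starts -15 cm/s; Δx = -15·2 + ½·3·2² = -24 cm; v ends -9 cm/s.
4–9 s: v starts -9 cm/s; Δx = -9·5 + ½·-9·5² = -157.5 cm; v ends -54 cm/s.
x(9) = -10 + Σ Δx = -213.5 cm.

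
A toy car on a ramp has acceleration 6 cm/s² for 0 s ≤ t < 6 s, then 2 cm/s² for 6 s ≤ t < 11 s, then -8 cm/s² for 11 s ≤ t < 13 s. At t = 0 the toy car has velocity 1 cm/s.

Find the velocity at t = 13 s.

Δv equals the area under the a-t graph; then v = v₀ + Δv.
0–6 s: 6 × 6 = 36 cm/s
6–11 s: 2 × 5 = 10 cm/s
11–13 s: -8 × 2 = -16 cm/s
Δv = 30 cm/s, so v(13) = 1 + (30) = 31 cm/s.

31 cm/s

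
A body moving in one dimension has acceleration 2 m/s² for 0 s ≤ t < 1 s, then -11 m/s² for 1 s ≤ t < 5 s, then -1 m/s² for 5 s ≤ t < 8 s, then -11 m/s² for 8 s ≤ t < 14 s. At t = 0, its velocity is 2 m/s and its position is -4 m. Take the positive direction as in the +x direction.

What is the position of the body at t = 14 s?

On each constant-a segment, Δv = aΔt and Δx = v₀Δt + ½aΔt²; chain segment to segment.
0–1 s: v starts 2 m/s; Δx = 2·1 + ½·2·1² = 3 m; v ends 4 m/s.
1–5 s: v starts 4 m/s; Δx = 4·4 + ½·-11·4² = -72 m; v ends -40 m/s.
5–8 s: v starts -40 m/s; Δx = -40·3 + ½·-1·3² = -124.5 m; v ends -43 m/s.
8–14 s: v starts -43 m/s; Δx = -43·6 + ½·-11·6² = -456 m; v ends -109 m/s.
x(14) = -4 + Σ Δx = -653.5 m.

-653.5 m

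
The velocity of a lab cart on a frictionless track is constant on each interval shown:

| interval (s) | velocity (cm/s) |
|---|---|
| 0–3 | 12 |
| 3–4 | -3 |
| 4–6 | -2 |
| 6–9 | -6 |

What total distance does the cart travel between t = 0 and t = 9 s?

61 cm

Distance (not displacement) is the total path length: add the absolute areas under v-t.
0–3 s: |12| × 3 = 36 cm
3–4 s: |-3| × 1 = 3 cm
4–6 s: |-2| × 2 = 4 cm
6–9 s: |-6| × 3 = 18 cm
Total distance = 61 cm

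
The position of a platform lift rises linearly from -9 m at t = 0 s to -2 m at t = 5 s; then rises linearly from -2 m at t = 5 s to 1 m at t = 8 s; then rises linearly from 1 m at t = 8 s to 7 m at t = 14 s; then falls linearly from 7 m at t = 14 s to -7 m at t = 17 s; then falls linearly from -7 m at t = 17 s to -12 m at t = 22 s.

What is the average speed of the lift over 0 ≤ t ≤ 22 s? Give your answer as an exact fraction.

35/22 m/s

Average speed = (total path length)/(elapsed time); on a piecewise-linear x-t graph the path length is Σ|Δx|.
0–5 s: |Δx| = |-2 − -9| = 7 m
5–8 s: |Δx| = |1 − -2| = 3 m
8–14 s: |Δx| = |7 − 1| = 6 m
14–17 s: |Δx| = |-7 − 7| = 14 m
17–22 s: |Δx| = |-12 − -7| = 5 m
Total path = 35 m; average speed = 35/22 = 35/22 m/s.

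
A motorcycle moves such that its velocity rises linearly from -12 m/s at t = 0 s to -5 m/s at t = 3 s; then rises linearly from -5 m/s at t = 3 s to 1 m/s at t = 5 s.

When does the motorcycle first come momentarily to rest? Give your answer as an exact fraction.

t = 14/3 s

v changes sign on 3–5 s (from -5 to 1); the graph is linear there, so v = 0 at t = 3 + (5)·(5 − 3)/(1 − -5) = 14/3 s.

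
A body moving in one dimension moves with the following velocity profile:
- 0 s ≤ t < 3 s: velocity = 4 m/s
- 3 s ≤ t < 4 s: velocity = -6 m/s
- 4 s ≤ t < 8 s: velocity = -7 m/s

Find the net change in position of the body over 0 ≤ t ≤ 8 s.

-22 m

Net displacement equals the area under the velocity-time graph (areas below the axis count negative).
0–3 s: 4 × 3 = 12 m
3–4 s: -6 × 1 = -6 m
4–8 s: -7 × 4 = -28 m
Net displacement = -22 m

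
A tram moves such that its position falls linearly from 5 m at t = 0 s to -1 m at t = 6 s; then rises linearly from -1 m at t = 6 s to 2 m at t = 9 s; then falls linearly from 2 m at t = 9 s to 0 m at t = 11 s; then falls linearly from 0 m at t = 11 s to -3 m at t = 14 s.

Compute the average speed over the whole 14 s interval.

1 m/s

Average speed = (total path length)/(elapsed time); on a piecewise-linear x-t graph the path length is Σ|Δx|.
0–6 s: |Δx| = |-1 − 5| = 6 m
6–9 s: |Δx| = |2 − -1| = 3 m
9–11 s: |Δx| = |0 − 2| = 2 m
11–14 s: |Δx| = |-3 − 0| = 3 m
Total path = 14 m; average speed = 14/14 = 1 m/s.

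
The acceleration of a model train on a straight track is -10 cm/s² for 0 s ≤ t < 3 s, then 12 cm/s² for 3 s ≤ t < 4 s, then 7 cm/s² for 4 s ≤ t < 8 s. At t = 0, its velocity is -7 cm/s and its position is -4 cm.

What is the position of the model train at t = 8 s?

On each constant-a segment, Δv = aΔt and Δx = v₀Δt + ½aΔt²; chain segment to segment.
0–3 s: v starts -7 cm/s; Δx = -7·3 + ½·-10·3² = -66 cm; v ends -37 cm/s.
3–4 s: v starts -37 cm/s; Δx = -37·1 + ½·12·1² = -31 cm; v ends -25 cm/s.
4–8 s: v starts -25 cm/s; Δx = -25·4 + ½·7·4² = -44 cm; v ends 3 cm/s.
x(8) = -4 + Σ Δx = -145 cm.

-145 cm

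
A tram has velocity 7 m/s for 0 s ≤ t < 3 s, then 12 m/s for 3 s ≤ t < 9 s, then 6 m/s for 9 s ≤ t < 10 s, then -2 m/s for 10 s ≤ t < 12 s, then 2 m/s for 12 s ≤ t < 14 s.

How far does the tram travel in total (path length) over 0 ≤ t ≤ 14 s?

Total distance travelled is ∫|v| dt — sum the magnitudes of each area piece.
0–3 s: |7| × 3 = 21 m
3–9 s: |12| × 6 = 72 m
9–10 s: |6| × 1 = 6 m
10–12 s: |-2| × 2 = 4 m
12–14 s: |2| × 2 = 4 m
Total distance = 107 m

107 m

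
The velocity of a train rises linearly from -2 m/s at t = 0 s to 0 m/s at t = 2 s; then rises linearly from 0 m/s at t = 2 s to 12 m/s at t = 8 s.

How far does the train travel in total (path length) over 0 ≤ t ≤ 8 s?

38 m

Total distance travelled is ∫|v| dt — sum the magnitudes of each area piece.
0–2 s: |½(-2 + 0)(2)| = 2 m
2–8 s: |½(0 + 12)(6)| = 36 m
Total distance = 38 m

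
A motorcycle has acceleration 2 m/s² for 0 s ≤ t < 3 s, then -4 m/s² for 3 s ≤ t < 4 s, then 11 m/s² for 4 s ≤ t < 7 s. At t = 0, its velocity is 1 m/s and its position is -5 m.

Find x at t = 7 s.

70.5 m

On each constant-a segment, Δv = aΔt and Δx = v₀Δt + ½aΔt²; chain segment to segment.
0–3 s: v starts 1 m/s; Δx = 1·3 + ½·2·3² = 12 m; v ends 7 m/s.
3–4 s: v starts 7 m/s; Δx = 7·1 + ½·-4·1² = 5 m; v ends 3 m/s.
4–7 s: v starts 3 m/s; Δx = 3·3 + ½·11·3² = 58.5 m; v ends 36 m/s.
x(7) = -5 + Σ Δx = 70.5 m.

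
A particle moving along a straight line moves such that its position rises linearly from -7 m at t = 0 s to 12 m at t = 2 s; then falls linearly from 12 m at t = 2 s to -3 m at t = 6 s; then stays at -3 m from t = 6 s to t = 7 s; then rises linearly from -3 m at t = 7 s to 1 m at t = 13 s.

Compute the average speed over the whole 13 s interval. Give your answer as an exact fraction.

38/13 m/s

Average speed = (total path length)/(elapsed time); on a piecewise-linear x-t graph the path length is Σ|Δx|.
0–2 s: |Δx| = |12 − -7| = 19 m
2–6 s: |Δx| = |-3 − 12| = 15 m
6–7 s: |Δx| = |-3 − -3| = 0 m
7–13 s: |Δx| = |1 − -3| = 4 m
Total path = 38 m; average speed = 38/13 = 38/13 m/s.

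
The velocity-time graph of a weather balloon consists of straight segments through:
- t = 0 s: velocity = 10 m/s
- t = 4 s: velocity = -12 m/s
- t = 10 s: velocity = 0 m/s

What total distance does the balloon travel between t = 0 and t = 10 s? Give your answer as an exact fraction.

Distance (not displacement) is the total path length: add the absolute areas under v-t.
0–4 s: v = 0 at t = 20/11 s; triangle areas 100/11 + 144/11 = 244/11 m
4–10 s: |½(-12 + 0)(6)| = 36 m
Total distance = 640/11 m

640/11 m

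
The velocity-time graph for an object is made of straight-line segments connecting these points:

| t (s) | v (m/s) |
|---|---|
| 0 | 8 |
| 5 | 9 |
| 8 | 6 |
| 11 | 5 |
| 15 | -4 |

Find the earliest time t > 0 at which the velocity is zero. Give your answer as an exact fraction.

v changes sign on 11–15 s (from 5 to -4); the graph is linear there, so v = 0 at t = 11 + (-5)·(15 − 11)/(-4 − 5) = 119/9 s.

t = 119/9 s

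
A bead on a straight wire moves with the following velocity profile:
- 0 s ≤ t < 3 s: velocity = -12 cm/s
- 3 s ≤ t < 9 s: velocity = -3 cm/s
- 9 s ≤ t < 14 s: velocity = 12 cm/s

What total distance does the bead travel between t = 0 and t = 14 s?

114 cm

Total distance travelled is ∫|v| dt — sum the magnitudes of each area piece.
0–3 s: |-12| × 3 = 36 cm
3–9 s: |-3| × 6 = 18 cm
9–14 s: |12| × 5 = 60 cm
Total distance = 114 cm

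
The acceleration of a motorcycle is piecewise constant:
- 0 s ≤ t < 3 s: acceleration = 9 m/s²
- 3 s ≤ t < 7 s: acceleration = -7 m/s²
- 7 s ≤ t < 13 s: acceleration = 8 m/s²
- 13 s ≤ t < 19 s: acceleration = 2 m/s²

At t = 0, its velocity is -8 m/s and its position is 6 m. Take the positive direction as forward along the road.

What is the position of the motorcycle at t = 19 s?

402.5 m

On each constant-a segment, Δv = aΔt and Δx = v₀Δt + ½aΔt²; chain segment to segment.
0–3 s: v starts -8 m/s; Δx = -8·3 + ½·9·3² = 16.5 m; v ends 19 m/s.
3–7 s: v starts 19 m/s; Δx = 19·4 + ½·-7·4² = 20 m; v ends -9 m/s.
7–13 s: v starts -9 m/s; Δx = -9·6 + ½·8·6² = 90 m; v ends 39 m/s.
13–19 s: v starts 39 m/s; Δx = 39·6 + ½·2·6² = 270 m; v ends 51 m/s.
x(19) = 6 + Σ Δx = 402.5 m.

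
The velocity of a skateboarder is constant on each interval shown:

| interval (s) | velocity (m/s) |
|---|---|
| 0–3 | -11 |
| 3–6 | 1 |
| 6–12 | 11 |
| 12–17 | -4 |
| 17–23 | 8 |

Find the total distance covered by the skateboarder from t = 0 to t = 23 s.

170 m

Distance (not displacement) is the total path length: add the absolute areas under v-t.
0–3 s: |-11| × 3 = 33 m
3–6 s: |1| × 3 = 3 m
6–12 s: |11| × 6 = 66 m
12–17 s: |-4| × 5 = 20 m
17–23 s: |8| × 6 = 48 m
Total distance = 170 m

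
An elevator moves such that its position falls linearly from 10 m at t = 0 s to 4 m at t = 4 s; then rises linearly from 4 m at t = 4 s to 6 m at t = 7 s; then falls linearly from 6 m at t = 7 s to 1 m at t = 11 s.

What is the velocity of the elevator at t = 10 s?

Velocity is the slope of the x-t graph on 7–11 s: (1 − 6)/(11 − 7) = -1.25 m/s.

-1.25 m/s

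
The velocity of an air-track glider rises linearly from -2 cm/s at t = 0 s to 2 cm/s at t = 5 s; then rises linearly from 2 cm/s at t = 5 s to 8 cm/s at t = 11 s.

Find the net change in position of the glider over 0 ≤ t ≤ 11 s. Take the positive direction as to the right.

30 cm

Net displacement equals the area under the velocity-time graph (areas below the axis count negative).
0–5 s: ½(-2 + 2)(5) = 0 cm
5–11 s: ½(2 + 8)(6) = 30 cm
Net displacement = 30 cm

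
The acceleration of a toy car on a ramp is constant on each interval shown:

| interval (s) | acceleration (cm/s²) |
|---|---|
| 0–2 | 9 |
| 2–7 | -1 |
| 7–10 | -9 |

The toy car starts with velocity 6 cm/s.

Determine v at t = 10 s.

-8 cm/s

Δv equals the area under the a-t graph; then v = v₀ + Δv.
0–2 s: 9 × 2 = 18 cm/s
2–7 s: -1 × 5 = -5 cm/s
7–10 s: -9 × 3 = -27 cm/s
Δv = -14 cm/s, so v(10) = 6 + (-14) = -8 cm/s.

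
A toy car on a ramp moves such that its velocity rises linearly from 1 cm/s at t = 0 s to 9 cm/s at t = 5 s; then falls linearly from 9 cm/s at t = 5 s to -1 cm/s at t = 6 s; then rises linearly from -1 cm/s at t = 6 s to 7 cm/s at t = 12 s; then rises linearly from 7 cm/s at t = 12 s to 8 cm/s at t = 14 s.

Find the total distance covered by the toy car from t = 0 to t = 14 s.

Distance (not displacement) is the total path length: add the absolute areas under v-t.
0–5 s: |½(1 + 9)(5)| = 25 cm
5–6 s: v = 0 at t = 5.9 s; triangle areas 4.05 + 0.05 = 4.1 cm
6–12 s: v = 0 at t = 6.75 s; triangle areas 0.375 + 18.375 = 18.75 cm
12–14 s: |½(7 + 8)(2)| = 15 cm
Total distance = 62.85 cm

62.85 cm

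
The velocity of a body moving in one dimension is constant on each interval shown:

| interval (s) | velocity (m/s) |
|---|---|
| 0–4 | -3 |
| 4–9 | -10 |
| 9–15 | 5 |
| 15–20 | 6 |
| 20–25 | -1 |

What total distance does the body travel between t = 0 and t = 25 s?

127 m

Distance (not displacement) is the total path length: add the absolute areas under v-t.
0–4 s: |-3| × 4 = 12 m
4–9 s: |-10| × 5 = 50 m
9–15 s: |5| × 6 = 30 m
15–20 s: |6| × 5 = 30 m
20–25 s: |-1| × 5 = 5 m
Total distance = 127 m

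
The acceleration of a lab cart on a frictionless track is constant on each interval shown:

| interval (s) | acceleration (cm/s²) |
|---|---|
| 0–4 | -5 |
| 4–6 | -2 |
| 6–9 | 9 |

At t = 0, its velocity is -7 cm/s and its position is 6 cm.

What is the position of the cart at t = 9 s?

-172.5 cm

On each constant-a segment, Δv = aΔt and Δx = v₀Δt + ½aΔt²; chain segment to segment.
0–4 s: v starts -7 cm/s; Δx = -7·4 + ½·-5·4² = -68 cm; v ends -27 cm/s.
4–6 s: v starts -27 cm/s; Δx = -27·2 + ½·-2·2² = -58 cm; v ends -31 cm/s.
6–9 s: v starts -31 cm/s; Δx = -31·3 + ½·9·3² = -52.5 cm; v ends -4 cm/s.
x(9) = 6 + Σ Δx = -172.5 cm.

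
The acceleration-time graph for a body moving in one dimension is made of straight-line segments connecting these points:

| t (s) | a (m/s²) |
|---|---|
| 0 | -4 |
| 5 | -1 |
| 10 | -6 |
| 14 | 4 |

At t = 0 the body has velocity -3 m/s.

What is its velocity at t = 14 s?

Δv equals the area under the a-t graph; then v = v₀ + Δv.
0–5 s: ½(-4 + -1)(5) = -12.5 m/s
5–10 s: ½(-1 + -6)(5) = -17.5 m/s
10–14 s: ½(-6 + 4)(4) = -4 m/s
Δv = -34 m/s, so v(14) = -3 + (-34) = -37 m/s.

-37 m/s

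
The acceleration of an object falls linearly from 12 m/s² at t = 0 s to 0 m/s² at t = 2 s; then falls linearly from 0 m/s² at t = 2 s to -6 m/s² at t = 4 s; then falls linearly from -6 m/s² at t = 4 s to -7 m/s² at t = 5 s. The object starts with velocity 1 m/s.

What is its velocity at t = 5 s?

0.5 m/s

Δv equals the area under the a-t graph; then v = v₀ + Δv.
0–2 s: ½(12 + 0)(2) = 12 m/s
2–4 s: ½(0 + -6)(2) = -6 m/s
4–5 s: ½(-6 + -7)(1) = -6.5 m/s
Δv = -0.5 m/s, so v(5) = 1 + (-0.5) = 0.5 m/s.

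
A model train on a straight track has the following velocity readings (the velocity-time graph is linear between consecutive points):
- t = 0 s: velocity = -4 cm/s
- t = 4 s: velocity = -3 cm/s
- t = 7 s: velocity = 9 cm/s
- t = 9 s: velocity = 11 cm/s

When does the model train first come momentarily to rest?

v changes sign on 4–7 s (from -3 to 9); the graph is linear there, so v = 0 at t = 4 + (3)·(7 − 4)/(9 − -3) = 4.75 s.

t = 4.75 s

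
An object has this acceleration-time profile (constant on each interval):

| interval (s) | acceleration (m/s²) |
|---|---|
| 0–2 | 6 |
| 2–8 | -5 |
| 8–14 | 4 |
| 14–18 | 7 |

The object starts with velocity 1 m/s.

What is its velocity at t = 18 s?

35 m/s

Δv equals the area under the a-t graph; then v = v₀ + Δv.
0–2 s: 6 × 2 = 12 m/s
2–8 s: -5 × 6 = -30 m/s
8–14 s: 4 × 6 = 24 m/s
14–18 s: 7 × 4 = 28 m/s
Δv = 34 m/s, so v(18) = 1 + (34) = 35 m/s.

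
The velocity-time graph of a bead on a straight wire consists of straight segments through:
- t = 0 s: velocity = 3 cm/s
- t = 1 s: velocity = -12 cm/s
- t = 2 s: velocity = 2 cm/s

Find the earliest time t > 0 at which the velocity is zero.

t = 0.2 s

v changes sign on 0–1 s (from 3 to -12); the graph is linear there, so v = 0 at t = 0 + (-3)·(1 − 0)/(-12 − 3) = 0.2 s.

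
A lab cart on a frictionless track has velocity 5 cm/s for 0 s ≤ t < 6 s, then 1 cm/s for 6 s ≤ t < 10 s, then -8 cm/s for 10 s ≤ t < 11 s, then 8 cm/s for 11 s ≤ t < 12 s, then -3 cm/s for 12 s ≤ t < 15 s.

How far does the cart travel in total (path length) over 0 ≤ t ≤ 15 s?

Distance (not displacement) is the total path length: add the absolute areas under v-t.
0–6 s: |5| × 6 = 30 cm
6–10 s: |1| × 4 = 4 cm
10–11 s: |-8| × 1 = 8 cm
11–12 s: |8| × 1 = 8 cm
12–15 s: |-3| × 3 = 9 cm
Total distance = 59 cm

59 cm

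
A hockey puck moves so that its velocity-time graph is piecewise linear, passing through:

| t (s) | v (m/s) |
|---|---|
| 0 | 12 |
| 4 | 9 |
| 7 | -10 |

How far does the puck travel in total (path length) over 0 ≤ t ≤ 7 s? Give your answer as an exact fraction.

Total distance travelled is ∫|v| dt — sum the magnitudes of each area piece.
0–4 s: |½(12 + 9)(4)| = 42 m
4–7 s: v = 0 at t = 103/19 s; triangle areas 243/38 + 150/19 = 543/38 m
Total distance = 2139/38 m

2139/38 m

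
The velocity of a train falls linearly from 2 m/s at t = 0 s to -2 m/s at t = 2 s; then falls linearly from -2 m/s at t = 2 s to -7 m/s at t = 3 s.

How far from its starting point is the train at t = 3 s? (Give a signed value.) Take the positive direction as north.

Net displacement equals the area under the velocity-time graph (areas below the axis count negative).
0–2 s: ½(2 + -2)(2) = 0 m
2–3 s: ½(-2 + -7)(1) = -4.5 m
Net displacement = -4.5 m

-4.5 m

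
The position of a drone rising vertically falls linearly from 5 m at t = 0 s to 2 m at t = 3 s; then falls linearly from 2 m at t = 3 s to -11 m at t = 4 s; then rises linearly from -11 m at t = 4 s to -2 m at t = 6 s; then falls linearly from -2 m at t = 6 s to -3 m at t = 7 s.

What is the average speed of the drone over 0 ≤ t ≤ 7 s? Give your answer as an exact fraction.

26/7 m/s

Average speed = (total path length)/(elapsed time); on a piecewise-linear x-t graph the path length is Σ|Δx|.
0–3 s: |Δx| = |2 − 5| = 3 m
3–4 s: |Δx| = |-11 − 2| = 13 m
4–6 s: |Δx| = |-2 − -11| = 9 m
6–7 s: |Δx| = |-3 − -2| = 1 m
Total path = 26 m; average speed = 26/7 = 26/7 m/s.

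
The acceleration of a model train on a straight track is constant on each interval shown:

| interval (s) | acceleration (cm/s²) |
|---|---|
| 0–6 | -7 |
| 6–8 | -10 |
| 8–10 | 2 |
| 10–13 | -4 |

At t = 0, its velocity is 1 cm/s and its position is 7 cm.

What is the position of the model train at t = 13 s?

On each constant-a segment, Δv = aΔt and Δx = v₀Δt + ½aΔt²; chain segment to segment.
0–6 s: v starts 1 cm/s; Δx = 1·6 + ½·-7·6² = -120 cm; v ends -41 cm/s.
6–8 s: v starts -41 cm/s; Δx = -41·2 + ½·-10·2² = -102 cm; v ends -61 cm/s.
8–10 s: v starts -61 cm/s; Δx = -61·2 + ½·2·2² = -118 cm; v ends -57 cm/s.
10–13 s: v starts -57 cm/s; Δx = -57·3 + ½·-4·3² = -189 cm; v ends -69 cm/s.
x(13) = 7 + Σ Δx = -522 cm.

-522 cm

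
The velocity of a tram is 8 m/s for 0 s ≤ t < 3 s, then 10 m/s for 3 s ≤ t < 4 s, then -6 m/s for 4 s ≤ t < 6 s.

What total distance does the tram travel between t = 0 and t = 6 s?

Distance (not displacement) is the total path length: add the absolute areas under v-t.
0–3 s: |8| × 3 = 24 m
3–4 s: |10| × 1 = 10 m
4–6 s: |-6| × 2 = 12 m
Total distance = 46 m

46 m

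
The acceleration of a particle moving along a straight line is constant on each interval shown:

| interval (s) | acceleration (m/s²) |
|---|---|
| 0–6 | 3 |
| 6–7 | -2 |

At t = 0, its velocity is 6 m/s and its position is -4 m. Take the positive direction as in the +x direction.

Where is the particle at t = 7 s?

On each constant-a segment, Δv = aΔt and Δx = v₀Δt + ½aΔt²; chain segment to segment.
0–6 s: v starts 6 m/s; Δx = 6·6 + ½·3·6² = 90 m; v ends 24 m/s.
6–7 s: v starts 24 m/s; Δx = 24·1 + ½·-2·1² = 23 m; v ends 22 m/s.
x(7) = -4 + Σ Δx = 109 m.

109 m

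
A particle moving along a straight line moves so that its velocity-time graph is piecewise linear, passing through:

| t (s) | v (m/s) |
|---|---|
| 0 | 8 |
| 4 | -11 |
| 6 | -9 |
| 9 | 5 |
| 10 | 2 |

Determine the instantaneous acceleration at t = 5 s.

Acceleration is the slope of the v-t graph on 4–6 s: (-9 − -11)/(6 − 4) = 1 m/s².

1 m/s²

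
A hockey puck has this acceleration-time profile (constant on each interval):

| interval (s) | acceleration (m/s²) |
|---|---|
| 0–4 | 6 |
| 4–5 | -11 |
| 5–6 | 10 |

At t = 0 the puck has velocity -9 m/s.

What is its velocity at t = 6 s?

Δv equals the area under the a-t graph; then v = v₀ + Δv.
0–4 s: 6 × 4 = 24 m/s
4–5 s: -11 × 1 = -11 m/s
5–6 s: 10 × 1 = 10 m/s
Δv = 23 m/s, so v(6) = -9 + (23) = 14 m/s.

14 m/s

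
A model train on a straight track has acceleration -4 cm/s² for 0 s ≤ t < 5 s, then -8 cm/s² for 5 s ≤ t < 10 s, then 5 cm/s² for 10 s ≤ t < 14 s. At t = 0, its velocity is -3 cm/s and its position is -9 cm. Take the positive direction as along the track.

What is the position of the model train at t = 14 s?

-501 cm

On each constant-a segment, Δv = aΔt and Δx = v₀Δt + ½aΔt²; chain segment to segment.
0–5 s: v starts -3 cm/s; Δx = -3·5 + ½·-4·5² = -65 cm; v ends -23 cm/s.
5–10 s: v starts -23 cm/s; Δx = -23·5 + ½·-8·5² = -215 cm; v ends -63 cm/s.
10–14 s: v starts -63 cm/s; Δx = -63·4 + ½·5·4² = -212 cm; v ends -43 cm/s.
x(14) = -9 + Σ Δx = -501 cm.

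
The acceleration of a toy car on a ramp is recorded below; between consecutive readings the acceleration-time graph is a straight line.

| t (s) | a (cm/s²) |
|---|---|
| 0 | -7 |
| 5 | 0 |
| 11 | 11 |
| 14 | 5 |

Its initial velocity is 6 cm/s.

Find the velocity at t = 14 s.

45.5 cm/s

Δv equals the area under the a-t graph; then v = v₀ + Δv.
0–5 s: ½(-7 + 0)(5) = -17.5 cm/s
5–11 s: ½(0 + 11)(6) = 33 cm/s
11–14 s: ½(11 + 5)(3) = 24 cm/s
Δv = 39.5 cm/s, so v(14) = 6 + (39.5) = 45.5 cm/s.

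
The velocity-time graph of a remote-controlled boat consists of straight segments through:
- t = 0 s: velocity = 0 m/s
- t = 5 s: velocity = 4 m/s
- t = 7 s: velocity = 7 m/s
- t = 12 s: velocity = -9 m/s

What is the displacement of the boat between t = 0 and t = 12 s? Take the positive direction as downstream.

Net displacement equals the area under the velocity-time graph (areas below the axis count negative).
0–5 s: ½(0 + 4)(5) = 10 m
5–7 s: ½(4 + 7)(2) = 11 m
7–12 s: ½(7 + -9)(5) = -5 m
Net displacement = 16 m

16 m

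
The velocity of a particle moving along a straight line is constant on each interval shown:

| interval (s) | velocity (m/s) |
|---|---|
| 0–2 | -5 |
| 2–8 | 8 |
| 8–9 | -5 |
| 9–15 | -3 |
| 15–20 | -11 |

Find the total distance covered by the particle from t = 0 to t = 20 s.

Total distance travelled is ∫|v| dt — sum the magnitudes of each area piece.
0–2 s: |-5| × 2 = 10 m
2–8 s: |8| × 6 = 48 m
8–9 s: |-5| × 1 = 5 m
9–15 s: |-3| × 6 = 18 m
15–20 s: |-11| × 5 = 55 m
Total distance = 136 m

136 m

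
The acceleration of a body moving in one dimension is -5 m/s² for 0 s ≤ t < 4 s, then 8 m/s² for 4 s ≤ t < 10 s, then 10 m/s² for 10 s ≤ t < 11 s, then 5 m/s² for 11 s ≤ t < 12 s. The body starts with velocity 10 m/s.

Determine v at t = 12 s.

53 m/s

Δv equals the area under the a-t graph; then v = v₀ + Δv.
0–4 s: -5 × 4 = -20 m/s
4–10 s: 8 × 6 = 48 m/s
10–11 s: 10 × 1 = 10 m/s
11–12 s: 5 × 1 = 5 m/s
Δv = 43 m/s, so v(12) = 10 + (43) = 53 m/s.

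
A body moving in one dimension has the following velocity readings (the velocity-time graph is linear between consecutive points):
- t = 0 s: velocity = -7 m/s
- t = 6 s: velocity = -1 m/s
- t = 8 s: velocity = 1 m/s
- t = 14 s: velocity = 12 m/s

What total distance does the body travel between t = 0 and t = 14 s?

Distance (not displacement) is the total path length: add the absolute areas under v-t.
0–6 s: |½(-7 + -1)(6)| = 24 m
6–8 s: v = 0 at t = 7 s; triangle areas 0.5 + 0.5 = 1 m
8–14 s: |½(1 + 12)(6)| = 39 m
Total distance = 64 m

64 m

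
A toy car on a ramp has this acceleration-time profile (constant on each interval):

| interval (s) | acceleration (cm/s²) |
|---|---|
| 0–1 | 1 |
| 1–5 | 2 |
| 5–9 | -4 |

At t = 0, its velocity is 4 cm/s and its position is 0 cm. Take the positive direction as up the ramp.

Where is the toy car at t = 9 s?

60.5 cm

On each constant-a segment, Δv = aΔt and Δx = v₀Δt + ½aΔt²; chain segment to segment.
0–1 s: v starts 4 cm/s; Δx = 4·1 + ½·1·1² = 4.5 cm; v ends 5 cm/s.
1–5 s: v starts 5 cm/s; Δx = 5·4 + ½·2·4² = 36 cm; v ends 13 cm/s.
5–9 s: v starts 13 cm/s; Δx = 13·4 + ½·-4·4² = 20 cm; v ends -3 cm/s.
x(9) = 0 + Σ Δx = 60.5 cm.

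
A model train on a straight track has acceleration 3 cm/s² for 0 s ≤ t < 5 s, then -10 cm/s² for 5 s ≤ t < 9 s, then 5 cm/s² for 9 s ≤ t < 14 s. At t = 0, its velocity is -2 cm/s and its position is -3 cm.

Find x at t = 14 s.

-76 cm

On each constant-a segment, Δv = aΔt and Δx = v₀Δt + ½aΔt²; chain segment to segment.
0–5 s: v starts -2 cm/s; Δx = -2·5 + ½·3·5² = 27.5 cm; v ends 13 cm/s.
5–9 s: v starts 13 cm/s; Δx = 13·4 + ½·-10·4² = -28 cm; v ends -27 cm/s.
9–14 s: v starts -27 cm/s; Δx = -27·5 + ½·5·5² = -72.5 cm; v ends -2 cm/s.
x(14) = -3 + Σ Δx = -76 cm.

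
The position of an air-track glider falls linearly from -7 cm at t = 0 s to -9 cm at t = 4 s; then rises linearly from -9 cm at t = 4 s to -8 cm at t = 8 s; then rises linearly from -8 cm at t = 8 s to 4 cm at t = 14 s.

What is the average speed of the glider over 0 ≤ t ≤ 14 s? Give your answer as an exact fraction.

Average speed = (total path length)/(elapsed time); on a piecewise-linear x-t graph the path length is Σ|Δx|.
0–4 s: |Δx| = |-9 − -7| = 2 cm
4–8 s: |Δx| = |-8 − -9| = 1 cm
8–14 s: |Δx| = |4 − -8| = 12 cm
Total path = 15 cm; average speed = 15/14 = 15/14 cm/s.

15/14 cm/s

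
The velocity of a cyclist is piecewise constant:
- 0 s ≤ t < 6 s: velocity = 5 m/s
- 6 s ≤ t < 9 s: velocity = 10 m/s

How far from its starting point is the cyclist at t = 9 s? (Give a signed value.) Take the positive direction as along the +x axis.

Net displacement equals the area under the velocity-time graph (areas below the axis count negative).
0–6 s: 5 × 6 = 30 m
6–9 s: 10 × 3 = 30 m
Net displacement = 60 m

60 m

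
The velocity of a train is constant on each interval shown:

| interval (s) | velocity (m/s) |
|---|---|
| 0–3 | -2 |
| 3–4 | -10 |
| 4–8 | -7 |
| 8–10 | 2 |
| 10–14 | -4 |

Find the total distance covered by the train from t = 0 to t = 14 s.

64 m

Distance (not displacement) is the total path length: add the absolute areas under v-t.
0–3 s: |-2| × 3 = 6 m
3–4 s: |-10| × 1 = 10 m
4–8 s: |-7| × 4 = 28 m
8–10 s: |2| × 2 = 4 m
10–14 s: |-4| × 4 = 16 m
Total distance = 64 m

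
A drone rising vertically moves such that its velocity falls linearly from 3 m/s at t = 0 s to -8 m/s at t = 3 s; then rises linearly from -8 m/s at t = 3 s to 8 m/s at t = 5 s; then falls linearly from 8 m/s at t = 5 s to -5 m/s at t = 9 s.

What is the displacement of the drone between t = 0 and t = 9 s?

Net displacement equals the area under the velocity-time graph (areas below the axis count negative).
0–3 s: ½(3 + -8)(3) = -7.5 m
3–5 s: ½(-8 + 8)(2) = 0 m
5–9 s: ½(8 + -5)(4) = 6 m
Net displacement = -1.5 m

-1.5 m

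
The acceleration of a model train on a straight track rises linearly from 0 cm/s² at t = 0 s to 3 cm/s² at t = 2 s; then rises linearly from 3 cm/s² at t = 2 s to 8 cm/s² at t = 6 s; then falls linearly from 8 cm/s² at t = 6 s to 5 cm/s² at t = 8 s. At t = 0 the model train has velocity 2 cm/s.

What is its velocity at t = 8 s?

Δv equals the area under the a-t graph; then v = v₀ + Δv.
0–2 s: ½(0 + 3)(2) = 3 cm/s
2–6 s: ½(3 + 8)(4) = 22 cm/s
6–8 s: ½(8 + 5)(2) = 13 cm/s
Δv = 38 cm/s, so v(8) = 2 + (38) = 40 cm/s.

40 cm/s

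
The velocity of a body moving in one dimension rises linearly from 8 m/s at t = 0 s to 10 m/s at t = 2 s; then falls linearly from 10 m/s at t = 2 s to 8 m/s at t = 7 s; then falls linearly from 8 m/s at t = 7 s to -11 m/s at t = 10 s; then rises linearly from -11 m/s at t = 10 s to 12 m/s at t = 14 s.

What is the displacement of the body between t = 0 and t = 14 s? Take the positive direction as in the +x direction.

60.5 m

Displacement is the signed area under the v-t curve.
0–2 s: ½(8 + 10)(2) = 18 m
2–7 s: ½(10 + 8)(5) = 45 m
7–10 s: ½(8 + -11)(3) = -4.5 m
10–14 s: ½(-11 + 12)(4) = 2 m
Net displacement = 60.5 m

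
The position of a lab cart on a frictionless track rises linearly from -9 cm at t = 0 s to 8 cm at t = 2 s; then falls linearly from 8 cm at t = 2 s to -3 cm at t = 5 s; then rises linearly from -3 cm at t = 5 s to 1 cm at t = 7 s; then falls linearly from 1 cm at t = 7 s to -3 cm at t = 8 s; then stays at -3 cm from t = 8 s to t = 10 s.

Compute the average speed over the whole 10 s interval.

Average speed = (total path length)/(elapsed time); on a piecewise-linear x-t graph the path length is Σ|Δx|.
0–2 s: |Δx| = |8 − -9| = 17 cm
2–5 s: |Δx| = |-3 − 8| = 11 cm
5–7 s: |Δx| = |1 − -3| = 4 cm
7–8 s: |Δx| = |-3 − 1| = 4 cm
8–10 s: |Δx| = |-3 − -3| = 0 cm
Total path = 36 cm; average speed = 36/10 = 3.6 cm/s.

3.6 cm/s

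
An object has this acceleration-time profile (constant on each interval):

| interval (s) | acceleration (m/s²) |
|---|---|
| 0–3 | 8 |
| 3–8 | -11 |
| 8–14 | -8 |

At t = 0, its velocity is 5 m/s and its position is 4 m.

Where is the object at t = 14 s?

-237.5 m

On each constant-a segment, Δv = aΔt and Δx = v₀Δt + ½aΔt²; chain segment to segment.
0–3 s: v starts 5 m/s; Δx = 5·3 + ½·8·3² = 51 m; v ends 29 m/s.
3–8 s: v starts 29 m/s; Δx = 29·5 + ½·-11·5² = 7.5 m; v ends -26 m/s.
8–14 s: v starts -26 m/s; Δx = -26·6 + ½·-8·6² = -300 m; v ends -74 m/s.
x(14) = 4 + Σ Δx = -237.5 m.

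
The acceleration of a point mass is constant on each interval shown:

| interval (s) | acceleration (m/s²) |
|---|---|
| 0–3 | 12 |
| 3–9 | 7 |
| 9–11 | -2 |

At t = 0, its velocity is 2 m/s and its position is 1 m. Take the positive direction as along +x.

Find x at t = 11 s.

On each constant-a segment, Δv = aΔt and Δx = v₀Δt + ½aΔt²; chain segment to segment.
0–3 s: v starts 2 m/s; Δx = 2·3 + ½·12·3² = 60 m; v ends 38 m/s.
3–9 s: v starts 38 m/s; Δx = 38·6 + ½·7·6² = 354 m; v ends 80 m/s.
9–11 s: v starts 80 m/s; Δx = 80·2 + ½·-2·2² = 156 m; v ends 76 m/s.
x(11) = 1 + Σ Δx = 571 m.

571 m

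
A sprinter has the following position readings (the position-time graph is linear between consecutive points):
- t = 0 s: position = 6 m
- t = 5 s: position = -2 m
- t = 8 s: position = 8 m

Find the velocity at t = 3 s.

Velocity is the slope of the x-t graph on 0–5 s: (-2 − 6)/(5 − 0) = -1.6 m/s.

-1.6 m/s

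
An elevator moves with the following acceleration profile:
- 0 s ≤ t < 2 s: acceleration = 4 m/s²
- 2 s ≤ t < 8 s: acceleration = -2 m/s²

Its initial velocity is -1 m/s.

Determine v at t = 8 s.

-5 m/s

Δv equals the area under the a-t graph; then v = v₀ + Δv.
0–2 s: 4 × 2 = 8 m/s
2–8 s: -2 × 6 = -12 m/s
Δv = -4 m/s, so v(8) = -1 + (-4) = -5 m/s.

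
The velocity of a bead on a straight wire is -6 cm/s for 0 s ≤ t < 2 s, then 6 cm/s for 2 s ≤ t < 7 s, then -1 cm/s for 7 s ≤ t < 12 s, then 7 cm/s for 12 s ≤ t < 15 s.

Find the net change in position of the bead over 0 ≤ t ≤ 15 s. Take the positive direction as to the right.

34 cm

Net displacement equals the area under the velocity-time graph (areas below the axis count negative).
0–2 s: -6 × 2 = -12 cm
2–7 s: 6 × 5 = 30 cm
7–12 s: -1 × 5 = -5 cm
12–15 s: 7 × 3 = 21 cm
Net displacement = 34 cm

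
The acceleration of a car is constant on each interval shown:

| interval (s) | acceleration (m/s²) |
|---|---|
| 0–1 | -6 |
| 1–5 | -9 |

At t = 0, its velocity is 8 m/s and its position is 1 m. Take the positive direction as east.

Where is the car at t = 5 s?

-58 m

On each constant-a segment, Δv = aΔt and Δx = v₀Δt + ½aΔt²; chain segment to segment.
0–1 s: v starts 8 m/s; Δx = 8·1 + ½·-6·1² = 5 m; v ends 2 m/s.
1–5 s: v starts 2 m/s; Δx = 2·4 + ½·-9·4² = -64 m; v ends -34 m/s.
x(5) = 1 + Σ Δx = -58 m.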